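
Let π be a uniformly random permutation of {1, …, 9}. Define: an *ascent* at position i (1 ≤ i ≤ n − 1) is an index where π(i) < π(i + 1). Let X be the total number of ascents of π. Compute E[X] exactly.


Write X = Σ X_I over i = 1, …, 8, with X_I the indicator of one ascent.
There are 8 indicators.
For each fixed i, the pair (π(i), π(i+1)) is a uniformly random ordered pair of distinct values from {1, …, 9}; by symmetry P[π(i) < π(i+1)] = 1/2.
By linearity: E[X] = 8 · (1/2) = (9 − 1) · (1/2) = 4 ≈ 4.000000.

E[X] = 4 = 4.000000.


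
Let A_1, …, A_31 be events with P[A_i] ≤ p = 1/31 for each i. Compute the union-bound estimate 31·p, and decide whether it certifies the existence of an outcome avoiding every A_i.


Union bound: P[∪_{i=1}^{31} A_i] ≤ Σ_i P[A_i] ≤ 31·p = 31·(1/31) = 1.
Numerically: 1 ≈ 1.0000000.
Is 1 < 1? NO.
Since the bound 1 is ≥ 1, the union bound is uninformative here; it does NOT by itself certify existence.

31·p = 1 ≈ 1.0000000; existence NOT certified by the union bound.


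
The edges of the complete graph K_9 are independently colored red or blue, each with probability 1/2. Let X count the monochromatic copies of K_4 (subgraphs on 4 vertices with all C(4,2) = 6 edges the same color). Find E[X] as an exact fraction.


Let X = Σ_S X_S over the C(9, 4) = 126 subsets S of size 4, where X_S = 1 if the K_4 on S is monochromatic.
For a fixed S, the K_4 on S has C(4, 2) = 6 edges. P[all 6 edges red] = (1/2)^6, and likewise for blue, so P[monochromatic] = 2·(1/2)^6 = 2^{1 − 6} = 1/32.
By linearity: E[X] = C(9, 4) · 2^{1 − 6} = 126 · 1/32 = 63/16.
Numerically: E[X] ≈ 3.9375.

E[X] = C(9,4)·2^(1−C(4,2)) = 63/16 ≈ 3.9375.


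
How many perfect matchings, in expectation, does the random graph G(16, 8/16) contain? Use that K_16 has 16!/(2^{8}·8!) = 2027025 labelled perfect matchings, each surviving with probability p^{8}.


K_16 has 16!/(2^{8}·8!) = 2027025 labelled perfect matchings.
For each such perfect matching H, let X_H = 1 if all 8 edges of H are present in G. Then P[X_H = 1] = p^{8} = (1/2)^{8} = 1/256.
Summing the indicators: E[X] = Σ_H E[X_H] = 2027025 · p^{8} = 2027025 · 1/256 = 2027025/256.
Numerically: E[X] ≈ 7.92e+03.

E[X] = 2027025 · (1/2)^{8} = 2027025/256 ≈ 7.92e+03.


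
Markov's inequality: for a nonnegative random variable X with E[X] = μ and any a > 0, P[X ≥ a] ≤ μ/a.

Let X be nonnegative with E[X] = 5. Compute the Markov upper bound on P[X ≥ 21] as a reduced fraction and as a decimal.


μ = E[X] = 5, a = 21.
Markov: P[X ≥ 21] ≤ μ/a = (5)/21 = 5/21.
Numerically: ≈ 0.238095.
(Since a = 21 > μ = 5.000000, the bound 5/21 is < 1 and informative.)

P[X ≥ 21] ≤ 5/21 ≈ 0.238095.


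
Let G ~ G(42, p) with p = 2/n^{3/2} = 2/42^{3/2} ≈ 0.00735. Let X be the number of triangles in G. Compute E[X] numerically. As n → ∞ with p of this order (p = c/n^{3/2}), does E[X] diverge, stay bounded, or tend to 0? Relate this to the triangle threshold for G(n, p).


Number of potential triangles: C(42, 3) = 11480.
Each occurs with probability p³ ≈ (0.00735)³ ≈ 3.96705e-07.
By linearity: E[X] = C(42, 3)·p³ ≈ 11480 · 3.96705e-07 ≈ 0.005.
Since α = 3/2 > 1, p = c/n^{3/2} = o(1/n) is below the triangle threshold p ~ 1/n. Asymptotically E[X] ~ (c³/6)·n^{3(1−α)} = (2³/6)·n^{-1.5} → 0, so by Markov's inequality G has no triangles w.h.p.

E[X] ≈ 0.005; in regime p = Θ(1/n^{3/2}) E[X] tends to 0 (below the triangle threshold p ~ 1/n).


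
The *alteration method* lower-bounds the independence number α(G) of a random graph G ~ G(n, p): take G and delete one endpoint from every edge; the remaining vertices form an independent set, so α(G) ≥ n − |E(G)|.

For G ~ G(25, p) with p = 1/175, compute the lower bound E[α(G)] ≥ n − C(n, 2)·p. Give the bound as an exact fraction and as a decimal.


E[|E(G)|] = C(25, 2)·p = 300 · (1/175) = 12/7.
E[α(G)] ≥ n − E[|E(G)|] = 25 − 12/7 = 163/7.
Numerically: ≈ 23.286.
(This is only a lower bound; the true E[α(G)] may be larger.)

E[α(G)] ≥ 163/7 ≈ 23.286.


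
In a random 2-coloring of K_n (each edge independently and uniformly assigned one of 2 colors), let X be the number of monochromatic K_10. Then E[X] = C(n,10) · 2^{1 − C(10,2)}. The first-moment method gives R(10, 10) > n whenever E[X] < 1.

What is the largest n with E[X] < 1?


We need C(n, 10) · 2^{1 − 45} < 1, i.e. C(n, 10) < 2^{45 − 1} = 17592186044416.
Check values of n near the boundary:
  n = 96: C(96, 10) = 11279926456656; 11279926456656 < 17592186044416? YES
  n = 97: C(97, 10) = 12576469727536; 12576469727536 < 17592186044416? YES
  n = 98: C(98, 10) = 14005614014756; 14005614014756 < 17592186044416? YES
  n = 99: C(99, 10) = 15579278510796; 15579278510796 < 17592186044416? YES
  n = 100: C(100, 10) = 17310309456440; 17310309456440 < 17592186044416? YES
  n = 101: C(101, 10) = 19212541264840; 19212541264840 < 17592186044416? NO
The largest n with C(n, 10) < 17592186044416 is n = 100 (where E[X] = 2163788682055/2199023255552 ≈ 0.984). Hence R(10, 10) > 100, i.e. R(10, 10) ≥ 101.

Largest n = 100; hence R(10, 10) > 100.


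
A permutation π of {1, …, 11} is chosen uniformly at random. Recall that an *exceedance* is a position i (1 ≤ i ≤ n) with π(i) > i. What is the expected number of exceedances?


Write X = Σ_{i=1}^{11} X_i, where X_i = 1_{π(i) > i}.
For each fixed i, π(i) is uniform over {1, …, 11} (marginal of a uniform permutation), so P[π(i) > i] = (n − i)/n. Summing: Σ_{i=1}^{11} (n − i)/n = (0 + 1 + … + 10)/11 = 11(11 − 1)/(2·11) = (11 − 1)/2.
Hence E[X] = Σ_{i=1}^{11} (11 − i)/11 = 5 ≈ 5.0000.

E[X] = 5 = 5.0000.


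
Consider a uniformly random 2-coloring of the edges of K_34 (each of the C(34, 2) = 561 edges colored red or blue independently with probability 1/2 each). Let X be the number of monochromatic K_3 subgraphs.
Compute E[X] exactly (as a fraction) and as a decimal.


Let X = Σ_S X_S over the C(34, 3) = 5984 subsets S of size 3, where X_S = 1 if the K_3 on S is monochromatic.
For a fixed S, the K_3 on S has C(3, 2) = 3 edges. P[all 3 edges red] = (1/2)^3, and likewise for blue, so P[monochromatic] = 2·(1/2)^3 = 2^{1 − 3} = 1/4.
By linearity: E[X] = C(34, 3) · 2^{1 − 3} = 5984 · 1/4 = 1496.
Numerically: E[X] ≈ 1496.000.

E[X] = C(34,3)·2^(1−C(3,2)) = 1496 ≈ 1496.000.


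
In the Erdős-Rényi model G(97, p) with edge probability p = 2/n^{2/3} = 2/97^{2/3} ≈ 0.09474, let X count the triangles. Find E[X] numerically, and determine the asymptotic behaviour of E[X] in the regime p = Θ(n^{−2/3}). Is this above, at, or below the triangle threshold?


Number of potential triangles: C(97, 3) = 147440.
Each occurs with probability p³ ≈ (0.09474)³ ≈ 8.502498e-04.
By linearity: E[X] = C(97, 3)·p³ ≈ 147440 · 8.502498e-04 ≈ 125.3608.
Since α = 2/3 < 1, p = c/n^{2/3} ≫ 1/n is above the triangle threshold p ~ 1/n. Asymptotically E[X] ~ (c³/6)·n^{3(1−α)} = (2³/6)·n^{1} → ∞; triangles are abundant w.h.p.

E[X] ≈ 125.3608; in regime p = Θ(1/n^{2/3}) E[X] diverges (above the triangle threshold p ~ 1/n).


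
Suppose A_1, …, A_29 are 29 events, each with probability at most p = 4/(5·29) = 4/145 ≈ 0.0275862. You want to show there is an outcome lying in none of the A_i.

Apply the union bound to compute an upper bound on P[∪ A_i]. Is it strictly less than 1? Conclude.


Union bound: P[∪_{i=1}^{29} A_i] ≤ Σ_i P[A_i] ≤ 29·p = 29·(4/145) = 4/5.
Numerically: 4/5 ≈ 0.8000000.
Is 4/5 < 1? YES.
Since P[∪ A_i] ≤ 4/5 < 1, the complement has P[∩ A_i^c] ≥ 1 − 4/5 = 1/5 > 0, so some outcome avoids every A_i.

29·p = 4/5 ≈ 0.8000000; existence CERTIFIED by the union bound.


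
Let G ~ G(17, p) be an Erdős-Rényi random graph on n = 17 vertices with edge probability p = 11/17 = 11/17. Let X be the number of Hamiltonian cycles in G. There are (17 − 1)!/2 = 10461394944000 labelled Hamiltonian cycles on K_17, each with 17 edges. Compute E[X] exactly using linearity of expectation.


K_17 has (17 − 1)!/2 = 10461394944000 labelled Hamiltonian cycles.
For each such Hamiltonian cycle H, let X_H = 1 if all 17 edges of H are present in G. Then P[X_H = 1] = p^{17} = (11/17)^{17} = 505447028499293771/827240261886336764177.
By linearity of expectation: E[X] = Σ_H E[X_H] = 10461394944000 · p^{17} = 10461394944000 · 505447028499293771/827240261886336764177 = 5287680988402335763510093824000/827240261886336764177.
Numerically: E[X] ≈ 6.39195e+09.

E[X] = 10461394944000 · (11/17)^{17} = 5287680988402335763510093824000/827240261886336764177 ≈ 6.39195e+09.


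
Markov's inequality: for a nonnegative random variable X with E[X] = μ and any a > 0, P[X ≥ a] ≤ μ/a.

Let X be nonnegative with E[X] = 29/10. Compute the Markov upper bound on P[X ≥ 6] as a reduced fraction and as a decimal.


μ = E[X] = 29/10, a = 6.
Markov: P[X ≥ 6] ≤ μ/a = (29/10)/6 = 29/60.
Numerically: ≈ 0.48333.
(Since a = 6 > μ = 2.90000, the bound 29/60 is < 1 and informative.)

P[X ≥ 6] ≤ 29/60 ≈ 0.48333.


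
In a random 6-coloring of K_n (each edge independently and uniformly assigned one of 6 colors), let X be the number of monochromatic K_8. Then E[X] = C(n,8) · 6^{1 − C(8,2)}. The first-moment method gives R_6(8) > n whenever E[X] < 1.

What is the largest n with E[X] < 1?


We need C(n, 8) · 6^{1 − 28} < 1, i.e. C(n, 8) < 6^{28 − 1} = 1023490369077469249536.
Check values of n near the boundary:
  n = 1593: C(1593, 8) = 1010555394551193970323; 1010555394551193970323 < 1023490369077469249536? YES
  n = 1594: C(1594, 8) = 1015652773590544255167; 1015652773590544255167 < 1023490369077469249536? YES
  n = 1595: C(1595, 8) = 1020772636343363633895; 1020772636343363633895 < 1023490369077469249536? YES
  n = 1596: C(1596, 8) = 1025915067760710553965; 1025915067760710553965 < 1023490369077469249536? NO
The largest n with C(n, 8) < 1023490369077469249536 is n = 1595 (where E[X] = 113419181815929292655/113721152119718805504 ≈ 0.997345). Hence R_6(8) > 1595, i.e. R_6(8) ≥ 1596.

Largest n = 1595; hence R_6(8) > 1595.


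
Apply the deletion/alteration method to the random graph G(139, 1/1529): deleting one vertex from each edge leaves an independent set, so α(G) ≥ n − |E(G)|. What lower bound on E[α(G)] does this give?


E[|E(G)|] = C(139, 2)·p = 9591 · (1/1529) = 69/11.
E[α(G)] ≥ n − E[|E(G)|] = 139 − 69/11 = 1460/11.
Numerically: ≈ 132.72727.
(This is only a lower bound; the true E[α(G)] may be larger.)

E[α(G)] ≥ 1460/11 ≈ 132.72727.


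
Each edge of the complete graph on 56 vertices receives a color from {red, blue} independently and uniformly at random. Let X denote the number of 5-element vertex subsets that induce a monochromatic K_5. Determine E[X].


Let X = Σ_S X_S over the C(56, 5) = 3819816 subsets S of size 5, where X_S = 1 if the K_5 on S is monochromatic.
For a fixed S, the K_5 on S has C(5, 2) = 10 edges. P[all 10 edges red] = (1/2)^10, and likewise for blue, so P[monochromatic] = 2·(1/2)^10 = 2^{1 − 10} = 1/512.
Summing: E[X] = C(56, 5) · 2^{1 − 10} = 3819816 · 1/512 = 477477/64.
Numerically: E[X] ≈ 7460.578125.

E[X] = C(56,5)·2^(1−C(5,2)) = 477477/64 ≈ 7460.578125.


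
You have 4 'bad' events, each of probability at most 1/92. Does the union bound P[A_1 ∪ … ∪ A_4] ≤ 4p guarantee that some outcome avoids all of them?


Union bound: P[∪_{i=1}^{4} A_i] ≤ Σ_i P[A_i] ≤ 4·p = 4·(1/92) = 1/23.
Numerically: 1/23 ≈ 0.0434783.
Is 1/23 < 1? YES.
Since P[∪ A_i] ≤ 1/23 < 1, the complement has P[∩ A_i^c] ≥ 1 − 1/23 = 22/23 > 0, so some outcome avoids every A_i.

4·p = 1/23 ≈ 0.0434783; existence CERTIFIED by the union bound.


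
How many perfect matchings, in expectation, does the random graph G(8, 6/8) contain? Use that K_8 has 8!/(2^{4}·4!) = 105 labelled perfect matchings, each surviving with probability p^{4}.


K_8 has 8!/(2^{4}·4!) = 105 labelled perfect matchings.
For each such perfect matching H, let X_H = 1 if all 4 edges of H are present in G. Then P[X_H = 1] = p^{4} = (3/4)^{4} = 81/256.
By linearity of expectation: E[X] = Σ_H E[X_H] = 105 · p^{4} = 105 · 81/256 = 8505/256.
Numerically: E[X] ≈ 33.2.

E[X] = 105 · (3/4)^{4} = 8505/256 ≈ 33.2.


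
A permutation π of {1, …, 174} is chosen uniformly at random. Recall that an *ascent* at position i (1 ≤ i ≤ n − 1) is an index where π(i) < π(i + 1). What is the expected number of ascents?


Write X = Σ X_I over i = 1, …, 173, with X_I the indicator of one ascent.
There are 173 indicators.
For each fixed i, the pair (π(i), π(i+1)) is a uniformly random ordered pair of distinct values from {1, …, 174}; by symmetry P[π(i) < π(i+1)] = 1/2.
By linearity: E[X] = 173 · (1/2) = (174 − 1) · (1/2) = 173/2 ≈ 86.500000.

E[X] = 173/2 = 86.500000.


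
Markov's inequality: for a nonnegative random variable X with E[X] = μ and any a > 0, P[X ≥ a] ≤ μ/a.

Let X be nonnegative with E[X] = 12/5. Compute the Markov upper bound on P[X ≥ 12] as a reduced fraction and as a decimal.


μ = E[X] = 12/5, a = 12.
Markov: P[X ≥ 12] ≤ μ/a = (12/5)/12 = 1/5.
Numerically: ≈ 0.20000.
(Since a = 12 > μ = 2.40000, the bound 1/5 is < 1 and informative.)

P[X ≥ 12] ≤ 1/5 ≈ 0.20000.


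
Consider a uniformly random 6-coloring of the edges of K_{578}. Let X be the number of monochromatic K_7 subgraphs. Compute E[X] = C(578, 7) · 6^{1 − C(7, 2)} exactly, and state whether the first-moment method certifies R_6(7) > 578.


E[X] = C(578, 7) · 6^{1 − 21} = 4123120110457920 · 6^{−20} = 4123120110457920/3656158440062976.
As a reduced fraction: E[X] = 21474583908635/19042491875328 ≈ 1.1277192.
Is E[X] < 1? NO.
Since E[X] ≥ 1, the first-moment bound is inconclusive at n = 578; it does NOT by itself certify R_6(7) > 578.

E[X] = 21474583908635/19042491875328 ≈ 1.1277192; E[X] ≥ 1; first-moment method inconclusive here.


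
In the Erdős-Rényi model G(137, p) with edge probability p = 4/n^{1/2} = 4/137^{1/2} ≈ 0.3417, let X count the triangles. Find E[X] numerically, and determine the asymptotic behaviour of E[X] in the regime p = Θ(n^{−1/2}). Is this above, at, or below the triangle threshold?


Number of potential triangles: C(137, 3) = 419220.
Each occurs with probability p³ ≈ (0.3417)³ ≈ 3.991160e-02.
By linearity: E[X] = C(137, 3)·p³ ≈ 419220 · 3.991160e-02 ≈ 16731.7404.
Since α = 1/2 < 1, p = c/n^{1/2} ≫ 1/n is above the triangle threshold p ~ 1/n. Asymptotically E[X] ~ (c³/6)·n^{3(1−α)} = (4³/6)·n^{1.5} → ∞; triangles are abundant w.h.p.

E[X] ≈ 16731.7404; in regime p = Θ(1/n^{1/2}) E[X] diverges (above the triangle threshold p ~ 1/n).


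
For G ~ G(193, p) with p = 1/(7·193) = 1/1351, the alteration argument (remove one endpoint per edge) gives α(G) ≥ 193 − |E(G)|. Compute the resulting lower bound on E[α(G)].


E[|E(G)|] = C(193, 2)·p = 18528 · (1/1351) = 96/7.
E[α(G)] ≥ n − E[|E(G)|] = 193 − 96/7 = 1255/7.
Numerically: ≈ 179.2857.
(This is only a lower bound; the true E[α(G)] may be larger.)

E[α(G)] ≥ 1255/7 ≈ 179.2857.


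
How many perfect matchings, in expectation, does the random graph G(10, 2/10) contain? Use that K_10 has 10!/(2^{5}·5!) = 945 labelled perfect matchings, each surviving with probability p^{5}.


K_10 has 10!/(2^{5}·5!) = 945 labelled perfect matchings.
For each such perfect matching H, let X_H = 1 if all 5 edges of H are present in G. Then P[X_H = 1] = p^{5} = (1/5)^{5} = 1/3125.
By linearity: E[X] = Σ_H E[X_H] = 945 · p^{5} = 945 · 1/3125 = 189/625.
Numerically: E[X] ≈ 0.302.

E[X] = 945 · (1/5)^{5} = 189/625 ≈ 0.302.


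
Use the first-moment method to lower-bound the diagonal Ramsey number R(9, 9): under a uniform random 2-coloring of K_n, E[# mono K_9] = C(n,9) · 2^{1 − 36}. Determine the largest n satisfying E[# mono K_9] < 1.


We need C(n, 9) · 2^{1 − 36} < 1, i.e. C(n, 9) < 2^{36 − 1} = 34359738368.
Check values of n near the boundary:
  n = 64: C(64, 9) = 27540584512; 27540584512 < 34359738368? YES
  n = 65: C(65, 9) = 31966749880; 31966749880 < 34359738368? YES
  n = 66: C(66, 9) = 37014131440; 37014131440 < 34359738368? NO
  n = 67: C(67, 9) = 42757703560; 42757703560 < 34359738368? NO
The largest n with C(n, 9) < 34359738368 is n = 65 (where E[X] = 3995843735/4294967296 ≈ 0.9303549). Hence R(9, 9) > 65, i.e. R(9, 9) ≥ 66.

Largest n = 65; hence R(9, 9) > 65.


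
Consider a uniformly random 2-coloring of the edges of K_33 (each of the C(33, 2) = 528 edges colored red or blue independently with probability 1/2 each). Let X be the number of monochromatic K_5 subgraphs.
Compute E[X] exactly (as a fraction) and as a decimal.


Let X = Σ_S X_S over the C(33, 5) = 237336 subsets S of size 5, where X_S = 1 if the K_5 on S is monochromatic.
For a fixed S, the K_5 on S has C(5, 2) = 10 edges. P[all 10 edges red] = (1/2)^10, and likewise for blue, so P[monochromatic] = 2·(1/2)^10 = 2^{1 − 10} = 1/512.
By linearity of expectation: E[X] = C(33, 5) · 2^{1 − 10} = 237336 · 1/512 = 29667/64.
Numerically: E[X] ≈ 463.5469.

E[X] = C(33,5)·2^(1−C(5,2)) = 29667/64 ≈ 463.5469.


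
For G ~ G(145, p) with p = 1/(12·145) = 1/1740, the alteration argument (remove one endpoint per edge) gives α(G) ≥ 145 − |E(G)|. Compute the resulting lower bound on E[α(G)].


E[|E(G)|] = C(145, 2)·p = 10440 · (1/1740) = 6.
E[α(G)] ≥ n − E[|E(G)|] = 145 − 6 = 139.
Numerically: ≈ 139.000000.
(This is only a lower bound; the true E[α(G)] may be larger.)

E[α(G)] ≥ 139 ≈ 139.000000.


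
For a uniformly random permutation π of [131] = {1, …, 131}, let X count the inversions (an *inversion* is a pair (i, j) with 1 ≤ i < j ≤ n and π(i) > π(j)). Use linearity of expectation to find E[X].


Write X = Σ X_I over the C(131, 2) = 8515 pairs i < j, with X_I the indicator of one inversion.
There are 8515 indicators.
For each fixed pair i < j, the values π(i) and π(j) are two distinct elements of {1, …, 131} in uniformly random order; by symmetry P[π(i) > π(j)] = 1/2.
By linearity: E[X] = 8515 · (1/2) = C(131, 2) · (1/2) = 8515/2 = 8515/2 ≈ 4257.50000.

E[X] = 8515/2 = 4257.50000.


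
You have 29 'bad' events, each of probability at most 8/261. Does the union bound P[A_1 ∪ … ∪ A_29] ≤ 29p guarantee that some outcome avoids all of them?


Union bound: P[∪_{i=1}^{29} A_i] ≤ Σ_i P[A_i] ≤ 29·p = 29·(8/261) = 8/9.
Numerically: 8/9 ≈ 0.8889.
Is 8/9 < 1? YES.
Since P[∪ A_i] ≤ 8/9 < 1, the complement has P[∩ A_i^c] ≥ 1 − 8/9 = 1/9 > 0, so some outcome avoids every A_i.

29·p = 8/9 ≈ 0.8889; existence CERTIFIED by the union bound.


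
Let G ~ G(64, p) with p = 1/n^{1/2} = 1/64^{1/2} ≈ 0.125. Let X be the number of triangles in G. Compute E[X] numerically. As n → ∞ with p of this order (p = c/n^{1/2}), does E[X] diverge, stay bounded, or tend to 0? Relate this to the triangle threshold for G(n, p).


Number of potential triangles: C(64, 3) = 41664.
Each occurs with probability p³ ≈ (0.125)³ ≈ 1.95312e-03.
By linearity: E[X] = C(64, 3)·p³ ≈ 41664 · 1.95312e-03 ≈ 81.375.
Since α = 1/2 < 1, p = c/n^{1/2} ≫ 1/n is above the triangle threshold p ~ 1/n. Asymptotically E[X] ~ (c³/6)·n^{3(1−α)} = (1³/6)·n^{1.5} → ∞; triangles are abundant w.h.p.

E[X] ≈ 81.375; in regime p = Θ(1/n^{1/2}) E[X] diverges (above the triangle threshold p ~ 1/n).


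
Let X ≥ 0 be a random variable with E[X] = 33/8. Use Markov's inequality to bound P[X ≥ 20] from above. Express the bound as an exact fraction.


μ = E[X] = 33/8, a = 20.
Markov: P[X ≥ 20] ≤ μ/a = (33/8)/20 = 33/160.
Numerically: ≈ 0.2062.
(Since a = 20 > μ = 4.1250, the bound 33/160 is < 1 and informative.)

P[X ≥ 20] ≤ 33/160 ≈ 0.2062.


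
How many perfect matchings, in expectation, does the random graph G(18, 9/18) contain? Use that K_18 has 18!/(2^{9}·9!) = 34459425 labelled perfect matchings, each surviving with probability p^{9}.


K_18 has 18!/(2^{9}·9!) = 34459425 labelled perfect matchings.
For each such perfect matching H, let X_H = 1 if all 9 edges of H are present in G. Then P[X_H = 1] = p^{9} = (1/2)^{9} = 1/512.
By linearity: E[X] = Σ_H E[X_H] = 34459425 · p^{9} = 34459425 · 1/512 = 34459425/512.
Numerically: E[X] ≈ 67303.6.

E[X] = 34459425 · (1/2)^{9} = 34459425/512 ≈ 67303.6.


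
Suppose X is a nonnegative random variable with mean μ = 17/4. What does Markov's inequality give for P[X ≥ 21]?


μ = E[X] = 17/4, a = 21.
Markov: P[X ≥ 21] ≤ μ/a = (17/4)/21 = 17/84.
Numerically: ≈ 0.202.
(Since a = 21 > μ = 4.250, the bound 17/84 is < 1 and informative.)

P[X ≥ 21] ≤ 17/84 ≈ 0.202.


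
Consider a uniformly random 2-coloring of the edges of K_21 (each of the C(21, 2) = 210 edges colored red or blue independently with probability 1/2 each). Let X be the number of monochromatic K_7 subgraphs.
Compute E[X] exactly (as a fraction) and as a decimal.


Let X = Σ_S X_S over the C(21, 7) = 116280 subsets S of size 7, where X_S = 1 if the K_7 on S is monochromatic.
For a fixed S, the K_7 on S has C(7, 2) = 21 edges. P[all 21 edges red] = (1/2)^21, and likewise for blue, so P[monochromatic] = 2·(1/2)^21 = 2^{1 − 21} = 1/1048576.
By linearity of expectation: E[X] = C(21, 7) · 2^{1 − 21} = 116280 · 1/1048576 = 14535/131072.
Numerically: E[X] ≈ 0.111.

E[X] = C(21,7)·2^(1−C(7,2)) = 14535/131072 ≈ 0.111.


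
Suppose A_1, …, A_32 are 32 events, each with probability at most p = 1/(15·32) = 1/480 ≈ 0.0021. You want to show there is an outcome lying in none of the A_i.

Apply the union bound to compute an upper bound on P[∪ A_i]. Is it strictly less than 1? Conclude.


Union bound: P[∪_{i=1}^{32} A_i] ≤ Σ_i P[A_i] ≤ 32·p = 32·(1/480) = 1/15.
Numerically: 1/15 ≈ 0.0667.
Is 1/15 < 1? YES.
Since P[∪ A_i] ≤ 1/15 < 1, the complement has P[∩ A_i^c] ≥ 1 − 1/15 = 14/15 > 0, so some outcome avoids every A_i.

32·p = 1/15 ≈ 0.0667; existence CERTIFIED by the union bound.


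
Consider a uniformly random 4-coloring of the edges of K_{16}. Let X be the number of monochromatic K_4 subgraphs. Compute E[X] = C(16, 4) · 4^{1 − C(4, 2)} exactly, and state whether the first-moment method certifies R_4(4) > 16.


E[X] = C(16, 4) · 4^{1 − 6} = 1820 · 4^{−5} = 1820/1024.
As a reduced fraction: E[X] = 455/256 ≈ 1.7773.
Is E[X] < 1? NO.
Since E[X] ≥ 1, the first-moment bound is inconclusive at n = 16; it does NOT by itself certify R_4(4) > 16.

E[X] = 455/256 ≈ 1.7773; E[X] ≥ 1; first-moment method inconclusive here.


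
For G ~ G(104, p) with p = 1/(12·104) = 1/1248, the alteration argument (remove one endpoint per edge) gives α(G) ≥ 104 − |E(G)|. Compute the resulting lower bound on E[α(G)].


E[|E(G)|] = C(104, 2)·p = 5356 · (1/1248) = 103/24.
E[α(G)] ≥ n − E[|E(G)|] = 104 − 103/24 = 2393/24.
Numerically: ≈ 99.708.
(This is only a lower bound; the true E[α(G)] may be larger.)

E[α(G)] ≥ 2393/24 ≈ 99.708.


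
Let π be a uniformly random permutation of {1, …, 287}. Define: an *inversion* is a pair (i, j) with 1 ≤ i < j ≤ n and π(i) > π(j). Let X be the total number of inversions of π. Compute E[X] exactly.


Write X = Σ X_I over the C(287, 2) = 41041 pairs i < j, with X_I the indicator of one inversion.
There are 41041 indicators.
For each fixed pair i < j, the values π(i) and π(j) are two distinct elements of {1, …, 287} in uniformly random order; by symmetry P[π(i) > π(j)] = 1/2.
By linearity: E[X] = 41041 · (1/2) = C(287, 2) · (1/2) = 41041/2 = 41041/2 ≈ 20520.5000.

E[X] = 41041/2 = 20520.5000.


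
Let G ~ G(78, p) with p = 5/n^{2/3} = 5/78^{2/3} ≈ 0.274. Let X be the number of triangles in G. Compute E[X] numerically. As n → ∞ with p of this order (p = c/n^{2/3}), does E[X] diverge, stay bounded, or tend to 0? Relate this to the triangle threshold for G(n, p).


Number of potential triangles: C(78, 3) = 76076.
Each occurs with probability p³ ≈ (0.274)³ ≈ 2.05457e-02.
By linearity: E[X] = C(78, 3)·p³ ≈ 76076 · 2.05457e-02 ≈ 1563.034.
Since α = 2/3 < 1, p = c/n^{2/3} ≫ 1/n is above the triangle threshold p ~ 1/n. Asymptotically E[X] ~ (c³/6)·n^{3(1−α)} = (5³/6)·n^{1} → ∞; triangles are abundant w.h.p.

E[X] ≈ 1563.034; in regime p = Θ(1/n^{2/3}) E[X] diverges (above the triangle threshold p ~ 1/n).


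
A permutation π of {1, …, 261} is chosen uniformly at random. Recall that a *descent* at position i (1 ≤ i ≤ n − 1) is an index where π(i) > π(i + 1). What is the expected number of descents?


Write X = Σ X_I over i = 1, …, 260, with X_I the indicator of one descent.
There are 260 indicators.
For each fixed i, the pair (π(i), π(i+1)) is a uniformly random ordered pair of distinct values from {1, …, 261}; by symmetry P[π(i) > π(i+1)] = 1/2.
By linearity: E[X] = 260 · (1/2) = (261 − 1) · (1/2) = 130 ≈ 130.000000.

E[X] = 130 = 130.000000.


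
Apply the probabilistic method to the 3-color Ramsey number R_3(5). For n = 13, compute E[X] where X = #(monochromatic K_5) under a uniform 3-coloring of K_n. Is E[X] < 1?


E[X] = C(13, 5) · 3^{1 − 10} = 1287 · 3^{−9} = 1287/19683.
As a reduced fraction: E[X] = 143/2187 ≈ 0.0653864.
Is E[X] < 1? YES.
Since E[X] < 1, there exists a 3-coloring of K_{13} with no monochromatic K_5; hence R_3(5) > 13.

E[X] = 143/2187 ≈ 0.0653864; E[X] < 1, so R_3(5) > 13.


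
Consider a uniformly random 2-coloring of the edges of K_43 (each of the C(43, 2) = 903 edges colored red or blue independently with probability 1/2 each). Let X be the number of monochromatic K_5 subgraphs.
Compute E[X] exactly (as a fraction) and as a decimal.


Let X = Σ_S X_S over the C(43, 5) = 962598 subsets S of size 5, where X_S = 1 if the K_5 on S is monochromatic.
For a fixed S, the K_5 on S has C(5, 2) = 10 edges. P[all 10 edges red] = (1/2)^10, and likewise for blue, so P[monochromatic] = 2·(1/2)^10 = 2^{1 − 10} = 1/512.
By linearity of expectation: E[X] = C(43, 5) · 2^{1 − 10} = 962598 · 1/512 = 481299/256.
Numerically: E[X] ≈ 1880.07422.

E[X] = C(43,5)·2^(1−C(5,2)) = 481299/256 ≈ 1880.07422.


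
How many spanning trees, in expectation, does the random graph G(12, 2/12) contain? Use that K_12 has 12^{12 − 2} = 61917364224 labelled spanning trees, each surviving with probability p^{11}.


K_12 has 12^{12 − 2} = 61917364224 labelled spanning trees.
For each such spanning tree H, let X_H = 1 if all 11 edges of H are present in G. Then P[X_H = 1] = p^{11} = (1/6)^{11} = 1/362797056.
By linearity of expectation: E[X] = Σ_H E[X_H] = 61917364224 · p^{11} = 61917364224 · 1/362797056 = 512/3.
Numerically: E[X] ≈ 170.667.

E[X] = 61917364224 · (1/6)^{11} = 512/3 ≈ 170.667.


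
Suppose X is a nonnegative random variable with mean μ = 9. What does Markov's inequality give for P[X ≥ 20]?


μ = E[X] = 9, a = 20.
Markov: P[X ≥ 20] ≤ μ/a = (9)/20 = 9/20.
Numerically: ≈ 0.450000.
(Since a = 20 > μ = 9.000000, the bound 9/20 is < 1 and informative.)

P[X ≥ 20] ≤ 9/20 ≈ 0.450000.


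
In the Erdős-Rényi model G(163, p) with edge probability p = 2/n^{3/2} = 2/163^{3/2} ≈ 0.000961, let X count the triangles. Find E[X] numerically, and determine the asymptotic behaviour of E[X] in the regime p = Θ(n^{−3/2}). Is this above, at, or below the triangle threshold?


Number of potential triangles: C(163, 3) = 708561.
Each occurs with probability p³ ≈ (0.000961)³ ≈ 8.87658e-10.
By linearity: E[X] = C(163, 3)·p³ ≈ 708561 · 8.87658e-10 ≈ 0.001.
Since α = 3/2 > 1, p = c/n^{3/2} = o(1/n) is below the triangle threshold p ~ 1/n. Asymptotically E[X] ~ (c³/6)·n^{3(1−α)} = (2³/6)·n^{-1.5} → 0, so by Markov's inequality G has no triangles w.h.p.

E[X] ≈ 0.001; in regime p = Θ(1/n^{3/2}) E[X] tends to 0 (below the triangle threshold p ~ 1/n).


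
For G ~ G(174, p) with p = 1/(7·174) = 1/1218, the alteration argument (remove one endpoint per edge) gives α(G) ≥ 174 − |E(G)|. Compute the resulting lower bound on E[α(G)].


E[|E(G)|] = C(174, 2)·p = 15051 · (1/1218) = 173/14.
E[α(G)] ≥ n − E[|E(G)|] = 174 − 173/14 = 2263/14.
Numerically: ≈ 161.6429.
(This is only a lower bound; the true E[α(G)] may be larger.)

E[α(G)] ≥ 2263/14 ≈ 161.6429.


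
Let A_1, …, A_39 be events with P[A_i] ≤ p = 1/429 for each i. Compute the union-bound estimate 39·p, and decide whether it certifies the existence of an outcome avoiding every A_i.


Union bound: P[∪_{i=1}^{39} A_i] ≤ Σ_i P[A_i] ≤ 39·p = 39·(1/429) = 1/11.
Numerically: 1/11 ≈ 0.09091.
Is 1/11 < 1? YES.
Since P[∪ A_i] ≤ 1/11 < 1, the complement has P[∩ A_i^c] ≥ 1 − 1/11 = 10/11 > 0, so some outcome avoids every A_i.

39·p = 1/11 ≈ 0.09091; existence CERTIFIED by the union bound.


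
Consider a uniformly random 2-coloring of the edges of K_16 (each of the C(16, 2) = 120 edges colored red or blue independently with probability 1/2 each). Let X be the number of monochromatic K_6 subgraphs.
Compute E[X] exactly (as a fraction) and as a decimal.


Let X = Σ_S X_S over the C(16, 6) = 8008 subsets S of size 6, where X_S = 1 if the K_6 on S is monochromatic.
For a fixed S, the K_6 on S has C(6, 2) = 15 edges. P[all 15 edges red] = (1/2)^15, and likewise for blue, so P[monochromatic] = 2·(1/2)^15 = 2^{1 − 15} = 1/16384.
Summing: E[X] = C(16, 6) · 2^{1 − 15} = 8008 · 1/16384 = 1001/2048.
Numerically: E[X] ≈ 0.48877.

E[X] = C(16,6)·2^(1−C(6,2)) = 1001/2048 ≈ 0.48877.


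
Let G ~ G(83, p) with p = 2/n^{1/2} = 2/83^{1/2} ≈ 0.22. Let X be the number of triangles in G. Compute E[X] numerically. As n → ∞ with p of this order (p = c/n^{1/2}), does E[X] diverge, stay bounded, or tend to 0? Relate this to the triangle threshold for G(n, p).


Number of potential triangles: C(83, 3) = 91881.
Each occurs with probability p³ ≈ (0.22)³ ≈ 1.05797e-02.
By linearity: E[X] = C(83, 3)·p³ ≈ 91881 · 1.05797e-02 ≈ 972.072.
Since α = 1/2 < 1, p = c/n^{1/2} ≫ 1/n is above the triangle threshold p ~ 1/n. Asymptotically E[X] ~ (c³/6)·n^{3(1−α)} = (2³/6)·n^{1.5} → ∞; triangles are abundant w.h.p.

E[X] ≈ 972.072; in regime p = Θ(1/n^{1/2}) E[X] diverges (above the triangle threshold p ~ 1/n).


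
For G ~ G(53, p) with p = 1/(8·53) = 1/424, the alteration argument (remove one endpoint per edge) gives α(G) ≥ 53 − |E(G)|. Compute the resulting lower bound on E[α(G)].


E[|E(G)|] = C(53, 2)·p = 1378 · (1/424) = 13/4.
E[α(G)] ≥ n − E[|E(G)|] = 53 − 13/4 = 199/4.
Numerically: ≈ 49.750000.
(This is only a lower bound; the true E[α(G)] may be larger.)

E[α(G)] ≥ 199/4 ≈ 49.750000.


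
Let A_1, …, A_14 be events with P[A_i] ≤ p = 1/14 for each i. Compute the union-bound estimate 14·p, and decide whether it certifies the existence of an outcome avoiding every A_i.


Union bound: P[∪_{i=1}^{14} A_i] ≤ Σ_i P[A_i] ≤ 14·p = 14·(1/14) = 1.
Numerically: 1 ≈ 1.000.
Is 1 < 1? NO.
Since the bound 1 is ≥ 1, the union bound is uninformative here; it does NOT by itself certify existence.

14·p = 1 ≈ 1.000; existence NOT certified by the union bound.


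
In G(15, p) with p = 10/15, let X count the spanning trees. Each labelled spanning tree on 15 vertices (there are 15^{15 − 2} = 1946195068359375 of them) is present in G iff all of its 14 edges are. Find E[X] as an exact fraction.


K_15 has 15^{15 − 2} = 1946195068359375 labelled spanning trees.
For each such spanning tree H, let X_H = 1 if all 14 edges of H are present in G. Then P[X_H = 1] = p^{14} = (2/3)^{14} = 16384/4782969.
By linearity of expectation: E[X] = Σ_H E[X_H] = 1946195068359375 · p^{14} = 1946195068359375 · 16384/4782969 = 20000000000000/3.
Numerically: E[X] ≈ 6.67e+12.

E[X] = 1946195068359375 · (2/3)^{14} = 20000000000000/3 ≈ 6.67e+12.


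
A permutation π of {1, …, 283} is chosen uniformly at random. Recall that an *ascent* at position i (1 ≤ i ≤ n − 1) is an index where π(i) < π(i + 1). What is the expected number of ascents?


Write X = Σ X_I over i = 1, …, 282, with X_I the indicator of one ascent.
There are 282 indicators.
For each fixed i, the pair (π(i), π(i+1)) is a uniformly random ordered pair of distinct values from {1, …, 283}; by symmetry P[π(i) < π(i+1)] = 1/2.
By linearity: E[X] = 282 · (1/2) = (283 − 1) · (1/2) = 141 ≈ 141.000000.

E[X] = 141 = 141.000000.


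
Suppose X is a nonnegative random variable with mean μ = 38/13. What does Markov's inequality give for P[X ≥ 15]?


μ = E[X] = 38/13, a = 15.
Markov: P[X ≥ 15] ≤ μ/a = (38/13)/15 = 38/195.
Numerically: ≈ 0.19487.
(Since a = 15 > μ = 2.92308, the bound 38/195 is < 1 and informative.)

P[X ≥ 15] ≤ 38/195 ≈ 0.19487.


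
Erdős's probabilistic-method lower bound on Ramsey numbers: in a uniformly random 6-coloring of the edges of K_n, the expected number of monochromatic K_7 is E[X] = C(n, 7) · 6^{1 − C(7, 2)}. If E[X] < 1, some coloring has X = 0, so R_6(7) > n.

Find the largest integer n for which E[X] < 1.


We need C(n, 7) · 6^{1 − 21} < 1, i.e. C(n, 7) < 6^{21 − 1} = 3656158440062976.
Check values of n near the boundary:
  n = 567: C(567, 7) = 3601671315933933; 3601671315933933 < 3656158440062976? YES
  n = 568: C(568, 7) = 3646611956239704; 3646611956239704 < 3656158440062976? YES
  n = 569: C(569, 7) = 3692032389858348; 3692032389858348 < 3656158440062976? NO
  n = 570: C(570, 7) = 3737936877831720; 3737936877831720 < 3656158440062976? NO
The largest n with C(n, 7) < 3656158440062976 is n = 568 (where E[X] = 16882462760369/16926659444736 ≈ 0.9974). Hence R_6(7) > 568, i.e. R_6(7) ≥ 569.

Largest n = 568; hence R_6(7) > 568.


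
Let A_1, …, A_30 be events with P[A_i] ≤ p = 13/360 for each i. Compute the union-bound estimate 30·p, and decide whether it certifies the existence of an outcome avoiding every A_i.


Union bound: P[∪_{i=1}^{30} A_i] ≤ Σ_i P[A_i] ≤ 30·p = 30·(13/360) = 13/12.
Numerically: 13/12 ≈ 1.083.
Is 13/12 < 1? NO.
Since the bound 13/12 is ≥ 1, the union bound is uninformative here; it does NOT by itself certify existence.

30·p = 13/12 ≈ 1.083; existence NOT certified by the union bound.


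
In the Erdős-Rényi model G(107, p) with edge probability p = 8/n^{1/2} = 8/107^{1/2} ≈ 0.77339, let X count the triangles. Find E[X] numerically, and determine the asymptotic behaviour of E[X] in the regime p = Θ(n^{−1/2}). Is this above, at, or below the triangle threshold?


Number of potential triangles: C(107, 3) = 198485.
Each occurs with probability p³ ≈ (0.77339)³ ≈ 4.6258793e-01.
By linearity: E[X] = C(107, 3)·p³ ≈ 198485 · 4.6258793e-01 ≈ 91816.76478.
Since α = 1/2 < 1, p = c/n^{1/2} ≫ 1/n is above the triangle threshold p ~ 1/n. Asymptotically E[X] ~ (c³/6)·n^{3(1−α)} = (8³/6)·n^{1.5} → ∞; triangles are abundant w.h.p.

E[X] ≈ 91816.76478; in regime p = Θ(1/n^{1/2}) E[X] diverges (above the triangle threshold p ~ 1/n).


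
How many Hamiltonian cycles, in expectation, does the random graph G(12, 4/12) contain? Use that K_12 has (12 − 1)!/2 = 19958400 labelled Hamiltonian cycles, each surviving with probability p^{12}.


K_12 has (12 − 1)!/2 = 19958400 labelled Hamiltonian cycles.
For each such Hamiltonian cycle H, let X_H = 1 if all 12 edges of H are present in G. Then P[X_H = 1] = p^{12} = (1/3)^{12} = 1/531441.
By linearity: E[X] = Σ_H E[X_H] = 19958400 · p^{12} = 19958400 · 1/531441 = 246400/6561.
Numerically: E[X] ≈ 37.5553.

E[X] = 19958400 · (1/3)^{12} = 246400/6561 ≈ 37.5553.


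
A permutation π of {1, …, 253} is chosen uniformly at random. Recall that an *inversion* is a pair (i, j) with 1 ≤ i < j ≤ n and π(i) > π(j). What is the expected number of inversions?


Write X = Σ X_I over the C(253, 2) = 31878 pairs i < j, with X_I the indicator of one inversion.
There are 31878 indicators.
For each fixed pair i < j, the values π(i) and π(j) are two distinct elements of {1, …, 253} in uniformly random order; by symmetry P[π(i) > π(j)] = 1/2.
By linearity: E[X] = 31878 · (1/2) = C(253, 2) · (1/2) = 31878/2 = 15939 ≈ 15939.000000.

E[X] = 15939 = 15939.000000.


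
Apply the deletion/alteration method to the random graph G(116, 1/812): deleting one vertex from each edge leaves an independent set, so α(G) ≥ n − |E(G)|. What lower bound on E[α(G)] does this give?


E[|E(G)|] = C(116, 2)·p = 6670 · (1/812) = 115/14.
E[α(G)] ≥ n − E[|E(G)|] = 116 − 115/14 = 1509/14.
Numerically: ≈ 107.7857.
(This is only a lower bound; the true E[α(G)] may be larger.)

E[α(G)] ≥ 1509/14 ≈ 107.7857.


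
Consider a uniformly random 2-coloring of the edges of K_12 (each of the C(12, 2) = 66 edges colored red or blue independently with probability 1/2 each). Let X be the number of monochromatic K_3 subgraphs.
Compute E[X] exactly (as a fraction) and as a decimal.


Let X = Σ_S X_S over the C(12, 3) = 220 subsets S of size 3, where X_S = 1 if the K_3 on S is monochromatic.
For a fixed S, the K_3 on S has C(3, 2) = 3 edges. P[all 3 edges red] = (1/2)^3, and likewise for blue, so P[monochromatic] = 2·(1/2)^3 = 2^{1 − 3} = 1/4.
By linearity of expectation: E[X] = C(12, 3) · 2^{1 − 3} = 220 · 1/4 = 55.
Numerically: E[X] ≈ 55.00000.

E[X] = C(12,3)·2^(1−C(3,2)) = 55 ≈ 55.00000.


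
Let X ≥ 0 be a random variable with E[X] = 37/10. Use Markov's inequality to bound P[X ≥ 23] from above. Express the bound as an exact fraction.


μ = E[X] = 37/10, a = 23.
Markov: P[X ≥ 23] ≤ μ/a = (37/10)/23 = 37/230.
Numerically: ≈ 0.1609.
(Since a = 23 > μ = 3.7000, the bound 37/230 is < 1 and informative.)

P[X ≥ 23] ≤ 37/230 ≈ 0.1609.


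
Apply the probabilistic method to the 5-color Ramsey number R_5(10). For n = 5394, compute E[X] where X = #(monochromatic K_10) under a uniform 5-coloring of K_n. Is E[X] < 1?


E[X] = C(5394, 10) · 5^{1 − 45} = 5697982524930156243149785372878 · 5^{−44} = 5697982524930156243149785372878/5684341886080801486968994140625.
As a reduced fraction: E[X] = 5697982524930156243149785372878/5684341886080801486968994140625 ≈ 1.002400.
Is E[X] < 1? NO.
Since E[X] ≥ 1, the first-moment bound is inconclusive at n = 5394; it does NOT by itself certify R_5(10) > 5394.

E[X] = 5697982524930156243149785372878/5684341886080801486968994140625 ≈ 1.002400; E[X] ≥ 1; first-moment method inconclusive here.


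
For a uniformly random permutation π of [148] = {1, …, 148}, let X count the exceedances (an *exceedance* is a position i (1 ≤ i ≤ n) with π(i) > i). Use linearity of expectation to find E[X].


Write X = Σ_{i=1}^{148} X_i, where X_i = 1_{π(i) > i}.
For each fixed i, π(i) is uniform over {1, …, 148} (marginal of a uniform permutation), so P[π(i) > i] = (n − i)/n. Summing: Σ_{i=1}^{148} (n − i)/n = (0 + 1 + … + 147)/148 = 148(148 − 1)/(2·148) = (148 − 1)/2.
Hence E[X] = Σ_{i=1}^{148} (148 − i)/148 = 147/2 ≈ 73.500.

E[X] = 147/2 = 73.500.


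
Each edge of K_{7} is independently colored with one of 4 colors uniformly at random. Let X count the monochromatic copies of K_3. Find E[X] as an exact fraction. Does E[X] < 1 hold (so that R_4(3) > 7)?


E[X] = C(7, 3) · 4^{1 − 3} = 35 · 4^{−2} = 35/16.
As a reduced fraction: E[X] = 35/16 ≈ 2.188.
Is E[X] < 1? NO.
Since E[X] ≥ 1, the first-moment bound is inconclusive at n = 7; it does NOT by itself certify R_4(3) > 7.

E[X] = 35/16 ≈ 2.188; E[X] ≥ 1; first-moment method inconclusive here.


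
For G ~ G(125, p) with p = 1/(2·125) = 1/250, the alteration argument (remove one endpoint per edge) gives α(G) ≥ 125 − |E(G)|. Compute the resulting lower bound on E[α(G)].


E[|E(G)|] = C(125, 2)·p = 7750 · (1/250) = 31.
E[α(G)] ≥ n − E[|E(G)|] = 125 − 31 = 94.
Numerically: ≈ 94.000000.
(This is only a lower bound; the true E[α(G)] may be larger.)

E[α(G)] ≥ 94 ≈ 94.000000.


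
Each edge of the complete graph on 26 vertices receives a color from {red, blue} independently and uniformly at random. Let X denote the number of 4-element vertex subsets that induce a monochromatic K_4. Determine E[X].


Let X = Σ_S X_S over the C(26, 4) = 14950 subsets S of size 4, where X_S = 1 if the K_4 on S is monochromatic.
For a fixed S, the K_4 on S has C(4, 2) = 6 edges. P[all 6 edges red] = (1/2)^6, and likewise for blue, so P[monochromatic] = 2·(1/2)^6 = 2^{1 − 6} = 1/32.
By linearity of expectation: E[X] = C(26, 4) · 2^{1 − 6} = 14950 · 1/32 = 7475/16.
Numerically: E[X] ≈ 467.187500.

E[X] = C(26,4)·2^(1−C(4,2)) = 7475/16 ≈ 467.187500.
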